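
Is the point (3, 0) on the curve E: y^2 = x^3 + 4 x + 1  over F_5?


Check whether y^2 = x^3 + 4 x + 1 (mod 5) for (x, y) = (3, 0).
LHS: y^2 = 0^2 mod 5 = 0
RHS: x^3 + 4 x + 1 = 3^3 + 4*3 + 1 mod 5 = 0
LHS = RHS

Yes, on the curve


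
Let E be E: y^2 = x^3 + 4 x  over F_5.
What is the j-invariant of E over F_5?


Delta = -16(4 a^3 + 27 b^2) mod 5 = 4
-1728 * (4 a)^3 = -1728 * (4*4)^3 mod 5 = 2
j = 2 * 4^(-1) mod 5 = 3

j = 3 (mod 5)


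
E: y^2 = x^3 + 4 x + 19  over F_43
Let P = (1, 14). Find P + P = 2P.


Doubling: s = (3 x1^2 + a) / (2 y1)
s = (3*1^2 + 4) / (2*14) mod 43 = 11
x3 = s^2 - 2 x1 mod 43 = 11^2 - 2*1 = 33
y3 = s (x1 - x3) - y1 mod 43 = 11 * (1 - 33) - 14 = 21

2P = (33, 21)


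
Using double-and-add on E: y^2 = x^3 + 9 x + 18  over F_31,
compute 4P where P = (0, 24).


k = 4 = 100_2 (binary, LSB first: 001)
Double-and-add from P = (0, 24):
  bit 0 = 0: acc unchanged = O
  bit 1 = 0: acc unchanged = O
  bit 2 = 1: acc = O + (4, 5) = (4, 5)

4P = (4, 5)


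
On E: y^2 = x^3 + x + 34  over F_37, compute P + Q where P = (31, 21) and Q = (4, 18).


P != Q, so use the chord formula.
s = (y2 - y1) / (x2 - x1) = (34) / (10) mod 37 = 33
x3 = s^2 - x1 - x2 mod 37 = 33^2 - 31 - 4 = 18
y3 = s (x1 - x3) - y1 mod 37 = 33 * (31 - 18) - 21 = 1

P + Q = (18, 1)


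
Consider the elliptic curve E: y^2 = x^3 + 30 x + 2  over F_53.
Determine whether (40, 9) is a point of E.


Check whether y^2 = x^3 + 30 x + 2 (mod 53) for (x, y) = (40, 9).
LHS: y^2 = 9^2 mod 53 = 28
RHS: x^3 + 30 x + 2 = 40^3 + 30*40 + 2 mod 53 = 12
LHS != RHS

No, not on the curve


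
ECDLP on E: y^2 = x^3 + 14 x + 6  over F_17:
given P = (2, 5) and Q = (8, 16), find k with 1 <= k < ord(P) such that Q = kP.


Enumerate multiples of P until we hit Q = (8, 16):
  1P = (2, 5)
  2P = (15, 2)
  3P = (8, 16)
Match found at i = 3.

k = 3


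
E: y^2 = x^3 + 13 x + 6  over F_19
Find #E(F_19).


For each x in F_19, count y with y^2 = x^3 + 13 x + 6 mod 19:
  x = 0: RHS = 6, y in [5, 14]  -> 2 point(s)
  x = 1: RHS = 1, y in [1, 18]  -> 2 point(s)
  x = 5: RHS = 6, y in [5, 14]  -> 2 point(s)
  x = 9: RHS = 16, y in [4, 15]  -> 2 point(s)
  x = 11: RHS = 17, y in [6, 13]  -> 2 point(s)
  x = 12: RHS = 9, y in [3, 16]  -> 2 point(s)
  x = 13: RHS = 16, y in [4, 15]  -> 2 point(s)
  x = 14: RHS = 6, y in [5, 14]  -> 2 point(s)
  x = 15: RHS = 4, y in [2, 17]  -> 2 point(s)
  x = 16: RHS = 16, y in [4, 15]  -> 2 point(s)
  x = 18: RHS = 11, y in [7, 12]  -> 2 point(s)
Affine points: 22. Add the point at infinity: total = 23.

#E(F_19) = 23


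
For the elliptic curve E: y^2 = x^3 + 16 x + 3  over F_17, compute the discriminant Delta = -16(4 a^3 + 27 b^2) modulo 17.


4 a^3 + 27 b^2 = 4*16^3 + 27*3^2 = 16384 + 243 = 16627
Delta = -16 * (16627) = -266032
Delta mod 17 = 1

Delta = 1 (mod 17)


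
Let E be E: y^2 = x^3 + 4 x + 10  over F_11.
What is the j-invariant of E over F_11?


Delta = -16(4 a^3 + 27 b^2) mod 11 = 4
-1728 * (4 a)^3 = -1728 * (4*4)^3 mod 11 = 7
j = 7 * 4^(-1) mod 11 = 10

j = 10 (mod 11)


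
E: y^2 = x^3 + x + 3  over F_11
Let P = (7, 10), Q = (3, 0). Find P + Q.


P != Q, so use the chord formula.
s = (y2 - y1) / (x2 - x1) = (1) / (7) mod 11 = 8
x3 = s^2 - x1 - x2 mod 11 = 8^2 - 7 - 3 = 10
y3 = s (x1 - x3) - y1 mod 11 = 8 * (7 - 10) - 10 = 10

P + Q = (10, 10)


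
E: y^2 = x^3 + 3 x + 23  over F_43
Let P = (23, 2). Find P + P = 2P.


Doubling: s = (3 x1^2 + a) / (2 y1)
s = (3*23^2 + 3) / (2*2) mod 43 = 32
x3 = s^2 - 2 x1 mod 43 = 32^2 - 2*23 = 32
y3 = s (x1 - x3) - y1 mod 43 = 32 * (23 - 32) - 2 = 11

2P = (32, 11)


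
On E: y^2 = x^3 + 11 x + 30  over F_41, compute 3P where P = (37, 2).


k = 3 = 11_2 (binary, LSB first: 11)
Double-and-add from P = (37, 2):
  bit 0 = 1: acc = O + (37, 2) = (37, 2)
  bit 1 = 1: acc = (37, 2) + (18, 22) = (18, 19)

3P = (18, 19)


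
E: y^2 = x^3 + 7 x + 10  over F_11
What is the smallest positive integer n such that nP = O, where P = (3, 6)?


Compute successive multiples of P until we hit O:
  1P = (3, 6)
  2P = (6, 2)
  3P = (5, 4)
  4P = (4, 6)
  5P = (4, 5)
  6P = (5, 7)
  7P = (6, 9)
  8P = (3, 5)
  ... (continuing to 9P)
  9P = O

ord(P) = 9


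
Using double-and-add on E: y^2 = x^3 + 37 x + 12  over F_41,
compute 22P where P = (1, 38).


k = 22 = 10110_2 (binary, LSB first: 01101)
Double-and-add from P = (1, 38):
  bit 0 = 0: acc unchanged = O
  bit 1 = 1: acc = O + (6, 9) = (6, 9)
  bit 2 = 1: acc = (6, 9) + (31, 6) = (9, 34)
  bit 3 = 0: acc unchanged = (9, 34)
  bit 4 = 1: acc = (9, 34) + (7, 9) = (7, 32)

22P = (7, 32)


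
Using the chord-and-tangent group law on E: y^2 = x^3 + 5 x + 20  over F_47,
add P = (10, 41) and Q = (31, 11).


P != Q, so use the chord formula.
s = (y2 - y1) / (x2 - x1) = (17) / (21) mod 47 = 12
x3 = s^2 - x1 - x2 mod 47 = 12^2 - 10 - 31 = 9
y3 = s (x1 - x3) - y1 mod 47 = 12 * (10 - 9) - 41 = 18

P + Q = (9, 18)


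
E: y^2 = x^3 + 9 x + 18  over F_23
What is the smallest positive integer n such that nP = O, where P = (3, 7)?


Compute successive multiples of P until we hit O:
  1P = (3, 7)
  2P = (10, 21)
  3P = (14, 17)
  4P = (15, 3)
  5P = (0, 15)
  6P = (22, 13)
  7P = (6, 9)
  8P = (17, 22)
  ... (continuing to 30P)
  30P = O

ord(P) = 30


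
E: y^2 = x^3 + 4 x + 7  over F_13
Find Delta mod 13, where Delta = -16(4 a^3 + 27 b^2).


4 a^3 + 27 b^2 = 4*4^3 + 27*7^2 = 256 + 1323 = 1579
Delta = -16 * (1579) = -25264
Delta mod 13 = 8

Delta = 8 (mod 13)


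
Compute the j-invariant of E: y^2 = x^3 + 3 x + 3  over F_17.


Delta = -16(4 a^3 + 27 b^2) mod 17 = 11
-1728 * (4 a)^3 = -1728 * (4*3)^3 mod 17 = 15
j = 15 * 11^(-1) mod 17 = 6

j = 6 (mod 17)


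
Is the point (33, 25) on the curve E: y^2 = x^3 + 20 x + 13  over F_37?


Check whether y^2 = x^3 + 20 x + 13 (mod 37) for (x, y) = (33, 25).
LHS: y^2 = 25^2 mod 37 = 33
RHS: x^3 + 20 x + 13 = 33^3 + 20*33 + 13 mod 37 = 17
LHS != RHS

No, not on the curve


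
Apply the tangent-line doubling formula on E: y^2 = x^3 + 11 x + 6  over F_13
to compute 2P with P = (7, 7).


Doubling: s = (3 x1^2 + a) / (2 y1)
s = (3*7^2 + 11) / (2*7) mod 13 = 2
x3 = s^2 - 2 x1 mod 13 = 2^2 - 2*7 = 3
y3 = s (x1 - x3) - y1 mod 13 = 2 * (7 - 3) - 7 = 1

2P = (3, 1)


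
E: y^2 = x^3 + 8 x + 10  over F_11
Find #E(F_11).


For each x in F_11, count y with y^2 = x^3 + 8 x + 10 mod 11:
  x = 2: RHS = 1, y in [1, 10]  -> 2 point(s)
  x = 8: RHS = 3, y in [5, 6]  -> 2 point(s)
  x = 10: RHS = 1, y in [1, 10]  -> 2 point(s)
Affine points: 6. Add the point at infinity: total = 7.

#E(F_11) = 7


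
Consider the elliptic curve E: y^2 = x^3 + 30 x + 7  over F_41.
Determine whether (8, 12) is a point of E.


Check whether y^2 = x^3 + 30 x + 7 (mod 41) for (x, y) = (8, 12).
LHS: y^2 = 12^2 mod 41 = 21
RHS: x^3 + 30 x + 7 = 8^3 + 30*8 + 7 mod 41 = 21
LHS = RHS

Yes, on the curve


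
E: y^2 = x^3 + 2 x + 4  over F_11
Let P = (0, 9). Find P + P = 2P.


Doubling: s = (3 x1^2 + a) / (2 y1)
s = (3*0^2 + 2) / (2*9) mod 11 = 5
x3 = s^2 - 2 x1 mod 11 = 5^2 - 2*0 = 3
y3 = s (x1 - x3) - y1 mod 11 = 5 * (0 - 3) - 9 = 9

2P = (3, 9)


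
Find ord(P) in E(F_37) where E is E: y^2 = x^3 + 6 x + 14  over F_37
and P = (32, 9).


Compute successive multiples of P until we hit O:
  1P = (32, 9)
  2P = (21, 22)
  3P = (12, 1)
  4P = (5, 24)
  5P = (30, 31)
  6P = (22, 29)
  7P = (24, 12)
  8P = (6, 9)
  ... (continuing to 23P)
  23P = O

ord(P) = 23


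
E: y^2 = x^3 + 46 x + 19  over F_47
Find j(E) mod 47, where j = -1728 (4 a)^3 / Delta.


Delta = -16(4 a^3 + 27 b^2) mod 47 = 11
-1728 * (4 a)^3 = -1728 * (4*46)^3 mod 47 = 1
j = 1 * 11^(-1) mod 47 = 30

j = 30 (mod 47)


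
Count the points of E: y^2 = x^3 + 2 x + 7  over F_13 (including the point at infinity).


For each x in F_13, count y with y^2 = x^3 + 2 x + 7 mod 13:
  x = 1: RHS = 10, y in [6, 7]  -> 2 point(s)
  x = 3: RHS = 1, y in [1, 12]  -> 2 point(s)
  x = 4: RHS = 1, y in [1, 12]  -> 2 point(s)
  x = 5: RHS = 12, y in [5, 8]  -> 2 point(s)
  x = 6: RHS = 1, y in [1, 12]  -> 2 point(s)
  x = 7: RHS = 0, y in [0]  -> 1 point(s)
  x = 9: RHS = 0, y in [0]  -> 1 point(s)
  x = 10: RHS = 0, y in [0]  -> 1 point(s)
  x = 12: RHS = 4, y in [2, 11]  -> 2 point(s)
Affine points: 15. Add the point at infinity: total = 16.

#E(F_13) = 16


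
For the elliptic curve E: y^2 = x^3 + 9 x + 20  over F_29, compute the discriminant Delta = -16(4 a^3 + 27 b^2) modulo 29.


4 a^3 + 27 b^2 = 4*9^3 + 27*20^2 = 2916 + 10800 = 13716
Delta = -16 * (13716) = -219456
Delta mod 29 = 16

Delta = 16 (mod 29)


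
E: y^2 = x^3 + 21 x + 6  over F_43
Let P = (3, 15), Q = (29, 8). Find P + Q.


P != Q, so use the chord formula.
s = (y2 - y1) / (x2 - x1) = (36) / (26) mod 43 = 8
x3 = s^2 - x1 - x2 mod 43 = 8^2 - 3 - 29 = 32
y3 = s (x1 - x3) - y1 mod 43 = 8 * (3 - 32) - 15 = 11

P + Q = (32, 11)


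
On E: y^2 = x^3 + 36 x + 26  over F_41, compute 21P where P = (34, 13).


k = 21 = 10101_2 (binary, LSB first: 10101)
Double-and-add from P = (34, 13):
  bit 0 = 1: acc = O + (34, 13) = (34, 13)
  bit 1 = 0: acc unchanged = (34, 13)
  bit 2 = 1: acc = (34, 13) + (21, 30) = (11, 20)
  bit 3 = 0: acc unchanged = (11, 20)
  bit 4 = 1: acc = (11, 20) + (29, 30) = (17, 4)

21P = (17, 4)


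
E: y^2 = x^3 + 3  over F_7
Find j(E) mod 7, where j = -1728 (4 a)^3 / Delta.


Delta = -16(4 a^3 + 27 b^2) mod 7 = 4
-1728 * (4 a)^3 = -1728 * (4*0)^3 mod 7 = 0
j = 0 * 4^(-1) mod 7 = 0

j = 0 (mod 7)


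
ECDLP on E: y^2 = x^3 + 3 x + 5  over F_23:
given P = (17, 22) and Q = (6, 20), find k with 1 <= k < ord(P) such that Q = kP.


Enumerate multiples of P until we hit Q = (6, 20):
  1P = (17, 22)
  2P = (16, 3)
  3P = (6, 3)
  4P = (18, 16)
  5P = (1, 20)
  6P = (14, 10)
  7P = (8, 14)
  8P = (11, 14)
  9P = (7, 22)
  10P = (22, 1)
  11P = (9, 18)
  12P = (3, 8)
  13P = (4, 14)
  14P = (10, 0)
  15P = (4, 9)
  16P = (3, 15)
  17P = (9, 5)
  18P = (22, 22)
  19P = (7, 1)
  20P = (11, 9)
  21P = (8, 9)
  22P = (14, 13)
  23P = (1, 3)
  24P = (18, 7)
  25P = (6, 20)
Match found at i = 25.

k = 25


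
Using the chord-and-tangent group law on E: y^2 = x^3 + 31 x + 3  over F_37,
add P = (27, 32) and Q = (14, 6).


P != Q, so use the chord formula.
s = (y2 - y1) / (x2 - x1) = (11) / (24) mod 37 = 2
x3 = s^2 - x1 - x2 mod 37 = 2^2 - 27 - 14 = 0
y3 = s (x1 - x3) - y1 mod 37 = 2 * (27 - 0) - 32 = 22

P + Q = (0, 22)


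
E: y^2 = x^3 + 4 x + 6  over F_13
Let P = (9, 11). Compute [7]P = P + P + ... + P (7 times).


k = 7 = 111_2 (binary, LSB first: 111)
Double-and-add from P = (9, 11):
  bit 0 = 1: acc = O + (9, 11) = (9, 11)
  bit 1 = 1: acc = (9, 11) + (8, 2) = (12, 1)
  bit 2 = 1: acc = (12, 1) + (6, 5) = (7, 0)

7P = (7, 0)


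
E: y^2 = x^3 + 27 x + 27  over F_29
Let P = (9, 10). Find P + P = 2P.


Doubling: s = (3 x1^2 + a) / (2 y1)
s = (3*9^2 + 27) / (2*10) mod 29 = 28
x3 = s^2 - 2 x1 mod 29 = 28^2 - 2*9 = 12
y3 = s (x1 - x3) - y1 mod 29 = 28 * (9 - 12) - 10 = 22

2P = (12, 22)


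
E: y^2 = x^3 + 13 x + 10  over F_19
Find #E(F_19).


For each x in F_19, count y with y^2 = x^3 + 13 x + 10 mod 19:
  x = 1: RHS = 5, y in [9, 10]  -> 2 point(s)
  x = 2: RHS = 6, y in [5, 14]  -> 2 point(s)
  x = 3: RHS = 0, y in [0]  -> 1 point(s)
  x = 6: RHS = 0, y in [0]  -> 1 point(s)
  x = 7: RHS = 7, y in [8, 11]  -> 2 point(s)
  x = 9: RHS = 1, y in [1, 18]  -> 2 point(s)
  x = 10: RHS = 0, y in [0]  -> 1 point(s)
  x = 13: RHS = 1, y in [1, 18]  -> 2 point(s)
  x = 16: RHS = 1, y in [1, 18]  -> 2 point(s)
Affine points: 15. Add the point at infinity: total = 16.

#E(F_19) = 16


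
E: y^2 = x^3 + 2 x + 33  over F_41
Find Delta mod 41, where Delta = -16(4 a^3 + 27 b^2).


4 a^3 + 27 b^2 = 4*2^3 + 27*33^2 = 32 + 29403 = 29435
Delta = -16 * (29435) = -470960
Delta mod 41 = 7

Delta = 7 (mod 41)


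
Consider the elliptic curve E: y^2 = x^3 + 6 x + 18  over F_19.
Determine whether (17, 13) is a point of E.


Check whether y^2 = x^3 + 6 x + 18 (mod 19) for (x, y) = (17, 13).
LHS: y^2 = 13^2 mod 19 = 17
RHS: x^3 + 6 x + 18 = 17^3 + 6*17 + 18 mod 19 = 17
LHS = RHS

Yes, on the curve


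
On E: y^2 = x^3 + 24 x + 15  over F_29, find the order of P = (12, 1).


Compute successive multiples of P until we hit O:
  1P = (12, 1)
  2P = (21, 6)
  3P = (16, 0)
  4P = (21, 23)
  5P = (12, 28)
  6P = O

ord(P) = 6


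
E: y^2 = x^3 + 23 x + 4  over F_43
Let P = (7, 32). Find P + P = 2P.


Doubling: s = (3 x1^2 + a) / (2 y1)
s = (3*7^2 + 23) / (2*32) mod 43 = 4
x3 = s^2 - 2 x1 mod 43 = 4^2 - 2*7 = 2
y3 = s (x1 - x3) - y1 mod 43 = 4 * (7 - 2) - 32 = 31

2P = (2, 31)


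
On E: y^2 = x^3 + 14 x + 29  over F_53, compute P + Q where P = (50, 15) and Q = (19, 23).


P != Q, so use the chord formula.
s = (y2 - y1) / (x2 - x1) = (8) / (22) mod 53 = 10
x3 = s^2 - x1 - x2 mod 53 = 10^2 - 50 - 19 = 31
y3 = s (x1 - x3) - y1 mod 53 = 10 * (50 - 31) - 15 = 16

P + Q = (31, 16)


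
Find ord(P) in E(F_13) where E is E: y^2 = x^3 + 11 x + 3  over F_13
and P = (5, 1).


Compute successive multiples of P until we hit O:
  1P = (5, 1)
  2P = (6, 8)
  3P = (12, 2)
  4P = (0, 9)
  5P = (9, 8)
  6P = (11, 8)
  7P = (11, 5)
  8P = (9, 5)
  ... (continuing to 13P)
  13P = O

ord(P) = 13


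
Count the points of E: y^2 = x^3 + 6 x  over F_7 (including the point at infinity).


For each x in F_7, count y with y^2 = x^3 + 6 x + 0 mod 7:
  x = 0: RHS = 0, y in [0]  -> 1 point(s)
  x = 1: RHS = 0, y in [0]  -> 1 point(s)
  x = 4: RHS = 4, y in [2, 5]  -> 2 point(s)
  x = 5: RHS = 1, y in [1, 6]  -> 2 point(s)
  x = 6: RHS = 0, y in [0]  -> 1 point(s)
Affine points: 7. Add the point at infinity: total = 8.

#E(F_7) = 8


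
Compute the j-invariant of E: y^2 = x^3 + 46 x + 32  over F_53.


Delta = -16(4 a^3 + 27 b^2) mod 53 = 33
-1728 * (4 a)^3 = -1728 * (4*46)^3 mod 53 = 2
j = 2 * 33^(-1) mod 53 = 37

j = 37 (mod 53)


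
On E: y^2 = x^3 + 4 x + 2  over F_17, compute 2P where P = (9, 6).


k = 2 = 10_2 (binary, LSB first: 01)
Double-and-add from P = (9, 6):
  bit 0 = 0: acc unchanged = O
  bit 1 = 1: acc = O + (7, 4) = (7, 4)

2P = (7, 4)


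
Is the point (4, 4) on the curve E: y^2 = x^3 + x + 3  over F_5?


Check whether y^2 = x^3 + 1 x + 3 (mod 5) for (x, y) = (4, 4).
LHS: y^2 = 4^2 mod 5 = 1
RHS: x^3 + 1 x + 3 = 4^3 + 1*4 + 3 mod 5 = 1
LHS = RHS

Yes, on the curve


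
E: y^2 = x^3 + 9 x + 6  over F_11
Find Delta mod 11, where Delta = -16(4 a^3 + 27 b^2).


4 a^3 + 27 b^2 = 4*9^3 + 27*6^2 = 2916 + 972 = 3888
Delta = -16 * (3888) = -62208
Delta mod 11 = 8

Delta = 8 (mod 11)


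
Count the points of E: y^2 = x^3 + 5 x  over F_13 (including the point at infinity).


For each x in F_13, count y with y^2 = x^3 + 5 x + 0 mod 13:
  x = 0: RHS = 0, y in [0]  -> 1 point(s)
  x = 3: RHS = 3, y in [4, 9]  -> 2 point(s)
  x = 6: RHS = 12, y in [5, 8]  -> 2 point(s)
  x = 7: RHS = 1, y in [1, 12]  -> 2 point(s)
  x = 10: RHS = 10, y in [6, 7]  -> 2 point(s)
Affine points: 9. Add the point at infinity: total = 10.

#E(F_13) = 10


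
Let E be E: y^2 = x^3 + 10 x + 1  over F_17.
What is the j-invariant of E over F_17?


Delta = -16(4 a^3 + 27 b^2) mod 17 = 15
-1728 * (4 a)^3 = -1728 * (4*10)^3 mod 17 = 4
j = 4 * 15^(-1) mod 17 = 15

j = 15 (mod 17)


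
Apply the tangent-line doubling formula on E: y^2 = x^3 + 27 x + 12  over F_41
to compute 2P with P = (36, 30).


Doubling: s = (3 x1^2 + a) / (2 y1)
s = (3*36^2 + 27) / (2*30) mod 41 = 14
x3 = s^2 - 2 x1 mod 41 = 14^2 - 2*36 = 1
y3 = s (x1 - x3) - y1 mod 41 = 14 * (36 - 1) - 30 = 9

2P = (1, 9)


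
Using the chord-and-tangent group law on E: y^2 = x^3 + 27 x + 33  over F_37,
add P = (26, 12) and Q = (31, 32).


P != Q, so use the chord formula.
s = (y2 - y1) / (x2 - x1) = (20) / (5) mod 37 = 4
x3 = s^2 - x1 - x2 mod 37 = 4^2 - 26 - 31 = 33
y3 = s (x1 - x3) - y1 mod 37 = 4 * (26 - 33) - 12 = 34

P + Q = (33, 34)


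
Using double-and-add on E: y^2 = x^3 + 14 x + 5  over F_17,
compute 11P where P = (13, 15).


k = 11 = 1011_2 (binary, LSB first: 1101)
Double-and-add from P = (13, 15):
  bit 0 = 1: acc = O + (13, 15) = (13, 15)
  bit 1 = 1: acc = (13, 15) + (6, 4) = (14, 15)
  bit 2 = 0: acc unchanged = (14, 15)
  bit 3 = 1: acc = (14, 15) + (7, 15) = (13, 2)

11P = (13, 2)


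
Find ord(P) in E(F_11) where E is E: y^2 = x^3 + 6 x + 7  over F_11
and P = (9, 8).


Compute successive multiples of P until we hit O:
  1P = (9, 8)
  2P = (2, 4)
  3P = (1, 6)
  4P = (10, 0)
  5P = (1, 5)
  6P = (2, 7)
  7P = (9, 3)
  8P = O

ord(P) = 8


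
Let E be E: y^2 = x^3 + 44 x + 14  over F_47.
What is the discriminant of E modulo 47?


4 a^3 + 27 b^2 = 4*44^3 + 27*14^2 = 340736 + 5292 = 346028
Delta = -16 * (346028) = -5536448
Delta mod 47 = 11

Delta = 11 (mod 47)


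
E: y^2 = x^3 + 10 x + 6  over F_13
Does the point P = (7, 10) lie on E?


Check whether y^2 = x^3 + 10 x + 6 (mod 13) for (x, y) = (7, 10).
LHS: y^2 = 10^2 mod 13 = 9
RHS: x^3 + 10 x + 6 = 7^3 + 10*7 + 6 mod 13 = 3
LHS != RHS

No, not on the curve


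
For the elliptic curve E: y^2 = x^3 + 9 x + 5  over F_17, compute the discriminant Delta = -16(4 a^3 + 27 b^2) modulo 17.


4 a^3 + 27 b^2 = 4*9^3 + 27*5^2 = 2916 + 675 = 3591
Delta = -16 * (3591) = -57456
Delta mod 17 = 4

Delta = 4 (mod 17)


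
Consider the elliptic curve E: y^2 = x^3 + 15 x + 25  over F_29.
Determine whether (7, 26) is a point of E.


Check whether y^2 = x^3 + 15 x + 25 (mod 29) for (x, y) = (7, 26).
LHS: y^2 = 26^2 mod 29 = 9
RHS: x^3 + 15 x + 25 = 7^3 + 15*7 + 25 mod 29 = 9
LHS = RHS

Yes, on the curve


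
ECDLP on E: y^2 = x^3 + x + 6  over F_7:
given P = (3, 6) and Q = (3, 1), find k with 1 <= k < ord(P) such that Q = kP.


Enumerate multiples of P until we hit Q = (3, 1):
  1P = (3, 6)
  2P = (1, 1)
  3P = (4, 2)
  4P = (2, 4)
  5P = (6, 2)
  6P = (6, 5)
  7P = (2, 3)
  8P = (4, 5)
  9P = (1, 6)
  10P = (3, 1)
Match found at i = 10.

k = 10


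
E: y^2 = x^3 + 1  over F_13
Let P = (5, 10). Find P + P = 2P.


Doubling: s = (3 x1^2 + a) / (2 y1)
s = (3*5^2 + 0) / (2*10) mod 13 = 7
x3 = s^2 - 2 x1 mod 13 = 7^2 - 2*5 = 0
y3 = s (x1 - x3) - y1 mod 13 = 7 * (5 - 0) - 10 = 12

2P = (0, 12)


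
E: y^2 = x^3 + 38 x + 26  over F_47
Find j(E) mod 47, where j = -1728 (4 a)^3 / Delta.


Delta = -16(4 a^3 + 27 b^2) mod 47 = 11
-1728 * (4 a)^3 = -1728 * (4*38)^3 mod 47 = 24
j = 24 * 11^(-1) mod 47 = 15

j = 15 (mod 47)


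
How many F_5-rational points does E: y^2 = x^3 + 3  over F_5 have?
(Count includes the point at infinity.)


For each x in F_5, count y with y^2 = x^3 + 0 x + 3 mod 5:
  x = 1: RHS = 4, y in [2, 3]  -> 2 point(s)
  x = 2: RHS = 1, y in [1, 4]  -> 2 point(s)
  x = 3: RHS = 0, y in [0]  -> 1 point(s)
Affine points: 5. Add the point at infinity: total = 6.

#E(F_5) = 6


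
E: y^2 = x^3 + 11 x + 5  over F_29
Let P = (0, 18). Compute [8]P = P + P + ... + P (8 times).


k = 8 = 1000_2 (binary, LSB first: 0001)
Double-and-add from P = (0, 18):
  bit 0 = 0: acc unchanged = O
  bit 1 = 0: acc unchanged = O
  bit 2 = 0: acc unchanged = O
  bit 3 = 1: acc = O + (25, 10) = (25, 10)

8P = (25, 10)


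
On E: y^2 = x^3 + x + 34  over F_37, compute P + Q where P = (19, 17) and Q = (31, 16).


P != Q, so use the chord formula.
s = (y2 - y1) / (x2 - x1) = (36) / (12) mod 37 = 3
x3 = s^2 - x1 - x2 mod 37 = 3^2 - 19 - 31 = 33
y3 = s (x1 - x3) - y1 mod 37 = 3 * (19 - 33) - 17 = 15

P + Q = (33, 15)


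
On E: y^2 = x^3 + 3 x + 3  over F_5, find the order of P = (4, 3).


Compute successive multiples of P until we hit O:
  1P = (4, 3)
  2P = (3, 3)
  3P = (3, 2)
  4P = (4, 2)
  5P = O

ord(P) = 5


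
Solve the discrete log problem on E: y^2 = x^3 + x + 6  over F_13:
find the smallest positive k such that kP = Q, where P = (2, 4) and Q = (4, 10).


Enumerate multiples of P until we hit Q = (4, 10):
  1P = (2, 4)
  2P = (9, 9)
  3P = (11, 10)
  4P = (12, 11)
  5P = (3, 7)
  6P = (4, 3)
  7P = (4, 10)
Match found at i = 7.

k = 7


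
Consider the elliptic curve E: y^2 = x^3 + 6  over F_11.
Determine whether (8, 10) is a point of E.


Check whether y^2 = x^3 + 0 x + 6 (mod 11) for (x, y) = (8, 10).
LHS: y^2 = 10^2 mod 11 = 1
RHS: x^3 + 0 x + 6 = 8^3 + 0*8 + 6 mod 11 = 1
LHS = RHS

Yes, on the curve


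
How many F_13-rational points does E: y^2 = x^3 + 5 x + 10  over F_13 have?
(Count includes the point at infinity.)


For each x in F_13, count y with y^2 = x^3 + 5 x + 10 mod 13:
  x = 0: RHS = 10, y in [6, 7]  -> 2 point(s)
  x = 1: RHS = 3, y in [4, 9]  -> 2 point(s)
  x = 3: RHS = 0, y in [0]  -> 1 point(s)
  x = 4: RHS = 3, y in [4, 9]  -> 2 point(s)
  x = 5: RHS = 4, y in [2, 11]  -> 2 point(s)
  x = 6: RHS = 9, y in [3, 10]  -> 2 point(s)
  x = 8: RHS = 3, y in [4, 9]  -> 2 point(s)
  x = 9: RHS = 4, y in [2, 11]  -> 2 point(s)
  x = 12: RHS = 4, y in [2, 11]  -> 2 point(s)
Affine points: 17. Add the point at infinity: total = 18.

#E(F_13) = 18


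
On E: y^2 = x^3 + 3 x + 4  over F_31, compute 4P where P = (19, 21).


k = 4 = 100_2 (binary, LSB first: 001)
Double-and-add from P = (19, 21):
  bit 0 = 0: acc unchanged = O
  bit 1 = 0: acc unchanged = O
  bit 2 = 1: acc = O + (19, 10) = (19, 10)

4P = (19, 10)


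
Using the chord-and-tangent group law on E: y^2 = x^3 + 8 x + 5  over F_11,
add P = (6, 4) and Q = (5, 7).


P != Q, so use the chord formula.
s = (y2 - y1) / (x2 - x1) = (3) / (10) mod 11 = 8
x3 = s^2 - x1 - x2 mod 11 = 8^2 - 6 - 5 = 9
y3 = s (x1 - x3) - y1 mod 11 = 8 * (6 - 9) - 4 = 5

P + Q = (9, 5)


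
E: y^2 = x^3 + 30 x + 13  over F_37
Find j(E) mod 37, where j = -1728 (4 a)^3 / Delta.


Delta = -16(4 a^3 + 27 b^2) mod 37 = 4
-1728 * (4 a)^3 = -1728 * (4*30)^3 mod 37 = 27
j = 27 * 4^(-1) mod 37 = 16

j = 16 (mod 37)


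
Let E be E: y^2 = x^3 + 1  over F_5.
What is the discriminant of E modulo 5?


4 a^3 + 27 b^2 = 4*0^3 + 27*1^2 = 0 + 27 = 27
Delta = -16 * (27) = -432
Delta mod 5 = 3

Delta = 3 (mod 5)


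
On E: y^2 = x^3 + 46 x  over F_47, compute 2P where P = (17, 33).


Doubling: s = (3 x1^2 + a) / (2 y1)
s = (3*17^2 + 46) / (2*33) mod 47 = 6
x3 = s^2 - 2 x1 mod 47 = 6^2 - 2*17 = 2
y3 = s (x1 - x3) - y1 mod 47 = 6 * (17 - 2) - 33 = 10

2P = (2, 10)


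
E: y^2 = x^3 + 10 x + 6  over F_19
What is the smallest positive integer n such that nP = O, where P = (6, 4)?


Compute successive multiples of P until we hit O:
  1P = (6, 4)
  2P = (12, 12)
  3P = (7, 1)
  4P = (15, 4)
  5P = (17, 15)
  6P = (16, 5)
  7P = (1, 6)
  8P = (0, 5)
  ... (continuing to 23P)
  23P = O

ord(P) = 23


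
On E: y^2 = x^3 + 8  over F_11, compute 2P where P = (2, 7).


Doubling: s = (3 x1^2 + a) / (2 y1)
s = (3*2^2 + 0) / (2*7) mod 11 = 4
x3 = s^2 - 2 x1 mod 11 = 4^2 - 2*2 = 1
y3 = s (x1 - x3) - y1 mod 11 = 4 * (2 - 1) - 7 = 8

2P = (1, 8)


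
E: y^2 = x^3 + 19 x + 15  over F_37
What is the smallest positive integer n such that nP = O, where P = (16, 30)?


Compute successive multiples of P until we hit O:
  1P = (16, 30)
  2P = (4, 9)
  3P = (27, 34)
  4P = (3, 5)
  5P = (9, 29)
  6P = (9, 8)
  7P = (3, 32)
  8P = (27, 3)
  ... (continuing to 11P)
  11P = O

ord(P) = 11


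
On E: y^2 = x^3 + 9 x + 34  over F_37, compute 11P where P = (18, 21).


k = 11 = 1011_2 (binary, LSB first: 1101)
Double-and-add from P = (18, 21):
  bit 0 = 1: acc = O + (18, 21) = (18, 21)
  bit 1 = 1: acc = (18, 21) + (11, 13) = (1, 9)
  bit 2 = 0: acc unchanged = (1, 9)
  bit 3 = 1: acc = (1, 9) + (32, 30) = (7, 12)

11P = (7, 12)


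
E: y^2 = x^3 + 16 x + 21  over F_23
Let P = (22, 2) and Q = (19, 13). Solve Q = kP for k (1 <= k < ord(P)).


Enumerate multiples of P until we hit Q = (19, 13):
  1P = (22, 2)
  2P = (3, 2)
  3P = (21, 21)
  4P = (19, 10)
  5P = (7, 4)
  6P = (7, 19)
  7P = (19, 13)
Match found at i = 7.

k = 7


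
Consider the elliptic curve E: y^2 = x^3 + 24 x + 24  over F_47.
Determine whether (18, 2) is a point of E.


Check whether y^2 = x^3 + 24 x + 24 (mod 47) for (x, y) = (18, 2).
LHS: y^2 = 2^2 mod 47 = 4
RHS: x^3 + 24 x + 24 = 18^3 + 24*18 + 24 mod 47 = 37
LHS != RHS

No, not on the curve


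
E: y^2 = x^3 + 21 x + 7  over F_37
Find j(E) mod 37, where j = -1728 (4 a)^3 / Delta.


Delta = -16(4 a^3 + 27 b^2) mod 37 = 32
-1728 * (4 a)^3 = -1728 * (4*21)^3 mod 37 = 11
j = 11 * 32^(-1) mod 37 = 20

j = 20 (mod 37)


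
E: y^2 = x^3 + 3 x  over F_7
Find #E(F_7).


For each x in F_7, count y with y^2 = x^3 + 3 x + 0 mod 7:
  x = 0: RHS = 0, y in [0]  -> 1 point(s)
  x = 1: RHS = 4, y in [2, 5]  -> 2 point(s)
  x = 2: RHS = 0, y in [0]  -> 1 point(s)
  x = 3: RHS = 1, y in [1, 6]  -> 2 point(s)
  x = 5: RHS = 0, y in [0]  -> 1 point(s)
Affine points: 7. Add the point at infinity: total = 8.

#E(F_7) = 8


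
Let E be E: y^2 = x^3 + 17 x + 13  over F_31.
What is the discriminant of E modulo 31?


4 a^3 + 27 b^2 = 4*17^3 + 27*13^2 = 19652 + 4563 = 24215
Delta = -16 * (24215) = -387440
Delta mod 31 = 29

Delta = 29 (mod 31)


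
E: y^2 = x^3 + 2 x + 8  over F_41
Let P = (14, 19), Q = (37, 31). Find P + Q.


P != Q, so use the chord formula.
s = (y2 - y1) / (x2 - x1) = (12) / (23) mod 41 = 13
x3 = s^2 - x1 - x2 mod 41 = 13^2 - 14 - 37 = 36
y3 = s (x1 - x3) - y1 mod 41 = 13 * (14 - 36) - 19 = 23

P + Q = (36, 23)


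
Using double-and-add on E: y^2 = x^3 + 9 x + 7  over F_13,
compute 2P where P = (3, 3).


k = 2 = 10_2 (binary, LSB first: 01)
Double-and-add from P = (3, 3):
  bit 0 = 0: acc unchanged = O
  bit 1 = 1: acc = O + (4, 4) = (4, 4)

2P = (4, 4)


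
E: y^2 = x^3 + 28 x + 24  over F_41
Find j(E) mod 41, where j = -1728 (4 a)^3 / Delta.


Delta = -16(4 a^3 + 27 b^2) mod 41 = 16
-1728 * (4 a)^3 = -1728 * (4*28)^3 mod 41 = 32
j = 32 * 16^(-1) mod 41 = 2

j = 2 (mod 41)


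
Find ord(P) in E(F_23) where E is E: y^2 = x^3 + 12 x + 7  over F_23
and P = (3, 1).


Compute successive multiples of P until we hit O:
  1P = (3, 1)
  2P = (12, 19)
  3P = (12, 4)
  4P = (3, 22)
  5P = O

ord(P) = 5


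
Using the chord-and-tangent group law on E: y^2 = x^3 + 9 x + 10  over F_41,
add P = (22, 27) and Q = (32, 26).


P != Q, so use the chord formula.
s = (y2 - y1) / (x2 - x1) = (40) / (10) mod 41 = 4
x3 = s^2 - x1 - x2 mod 41 = 4^2 - 22 - 32 = 3
y3 = s (x1 - x3) - y1 mod 41 = 4 * (22 - 3) - 27 = 8

P + Q = (3, 8)


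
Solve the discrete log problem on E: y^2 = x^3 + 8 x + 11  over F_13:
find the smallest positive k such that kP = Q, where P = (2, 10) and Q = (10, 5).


Enumerate multiples of P until we hit Q = (10, 5):
  1P = (2, 10)
  2P = (10, 8)
  3P = (10, 5)
Match found at i = 3.

k = 3


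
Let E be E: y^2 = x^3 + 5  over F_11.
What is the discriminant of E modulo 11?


4 a^3 + 27 b^2 = 4*0^3 + 27*5^2 = 0 + 675 = 675
Delta = -16 * (675) = -10800
Delta mod 11 = 2

Delta = 2 (mod 11)


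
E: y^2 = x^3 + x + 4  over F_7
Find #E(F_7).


For each x in F_7, count y with y^2 = x^3 + 1 x + 4 mod 7:
  x = 0: RHS = 4, y in [2, 5]  -> 2 point(s)
  x = 2: RHS = 0, y in [0]  -> 1 point(s)
  x = 4: RHS = 2, y in [3, 4]  -> 2 point(s)
  x = 5: RHS = 1, y in [1, 6]  -> 2 point(s)
  x = 6: RHS = 2, y in [3, 4]  -> 2 point(s)
Affine points: 9. Add the point at infinity: total = 10.

#E(F_7) = 10


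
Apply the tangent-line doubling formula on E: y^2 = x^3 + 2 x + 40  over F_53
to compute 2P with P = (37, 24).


Doubling: s = (3 x1^2 + a) / (2 y1)
s = (3*37^2 + 2) / (2*24) mod 53 = 5
x3 = s^2 - 2 x1 mod 53 = 5^2 - 2*37 = 4
y3 = s (x1 - x3) - y1 mod 53 = 5 * (37 - 4) - 24 = 35

2P = (4, 35)


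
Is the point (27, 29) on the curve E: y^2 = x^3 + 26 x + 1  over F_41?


Check whether y^2 = x^3 + 26 x + 1 (mod 41) for (x, y) = (27, 29).
LHS: y^2 = 29^2 mod 41 = 21
RHS: x^3 + 26 x + 1 = 27^3 + 26*27 + 1 mod 41 = 9
LHS != RHS

No, not on the curve


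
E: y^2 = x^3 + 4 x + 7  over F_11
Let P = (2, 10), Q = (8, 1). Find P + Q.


P != Q, so use the chord formula.
s = (y2 - y1) / (x2 - x1) = (2) / (6) mod 11 = 4
x3 = s^2 - x1 - x2 mod 11 = 4^2 - 2 - 8 = 6
y3 = s (x1 - x3) - y1 mod 11 = 4 * (2 - 6) - 10 = 7

P + Q = (6, 7)


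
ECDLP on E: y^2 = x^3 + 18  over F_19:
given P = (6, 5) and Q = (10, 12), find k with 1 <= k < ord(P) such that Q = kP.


Enumerate multiples of P until we hit Q = (10, 12):
  1P = (6, 5)
  2P = (18, 6)
  3P = (2, 8)
  4P = (8, 6)
  5P = (10, 12)
Match found at i = 5.

k = 5


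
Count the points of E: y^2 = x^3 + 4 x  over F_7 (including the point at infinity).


For each x in F_7, count y with y^2 = x^3 + 4 x + 0 mod 7:
  x = 0: RHS = 0, y in [0]  -> 1 point(s)
  x = 2: RHS = 2, y in [3, 4]  -> 2 point(s)
  x = 3: RHS = 4, y in [2, 5]  -> 2 point(s)
  x = 6: RHS = 2, y in [3, 4]  -> 2 point(s)
Affine points: 7. Add the point at infinity: total = 8.

#E(F_7) = 8


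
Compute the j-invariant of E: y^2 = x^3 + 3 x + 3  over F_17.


Delta = -16(4 a^3 + 27 b^2) mod 17 = 11
-1728 * (4 a)^3 = -1728 * (4*3)^3 mod 17 = 15
j = 15 * 11^(-1) mod 17 = 6

j = 6 (mod 17)


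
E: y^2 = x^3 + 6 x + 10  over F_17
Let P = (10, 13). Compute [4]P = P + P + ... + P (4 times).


k = 4 = 100_2 (binary, LSB first: 001)
Double-and-add from P = (10, 13):
  bit 0 = 0: acc unchanged = O
  bit 1 = 0: acc unchanged = O
  bit 2 = 1: acc = O + (10, 4) = (10, 4)

4P = (10, 4)


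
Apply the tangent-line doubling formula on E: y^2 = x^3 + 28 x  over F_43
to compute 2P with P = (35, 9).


Doubling: s = (3 x1^2 + a) / (2 y1)
s = (3*35^2 + 28) / (2*9) mod 43 = 17
x3 = s^2 - 2 x1 mod 43 = 17^2 - 2*35 = 4
y3 = s (x1 - x3) - y1 mod 43 = 17 * (35 - 4) - 9 = 2

2P = (4, 2)


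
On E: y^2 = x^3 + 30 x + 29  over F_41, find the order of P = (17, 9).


Compute successive multiples of P until we hit O:
  1P = (17, 9)
  2P = (11, 3)
  3P = (14, 35)
  4P = (35, 24)
  5P = (25, 39)
  6P = (31, 0)
  7P = (25, 2)
  8P = (35, 17)
  ... (continuing to 12P)
  12P = O

ord(P) = 12


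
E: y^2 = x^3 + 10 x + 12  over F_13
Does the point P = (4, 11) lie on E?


Check whether y^2 = x^3 + 10 x + 12 (mod 13) for (x, y) = (4, 11).
LHS: y^2 = 11^2 mod 13 = 4
RHS: x^3 + 10 x + 12 = 4^3 + 10*4 + 12 mod 13 = 12
LHS != RHS

No, not on the curve


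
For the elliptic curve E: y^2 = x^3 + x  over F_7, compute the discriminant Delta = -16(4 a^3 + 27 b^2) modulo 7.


4 a^3 + 27 b^2 = 4*1^3 + 27*0^2 = 4 + 0 = 4
Delta = -16 * (4) = -64
Delta mod 7 = 6

Delta = 6 (mod 7)


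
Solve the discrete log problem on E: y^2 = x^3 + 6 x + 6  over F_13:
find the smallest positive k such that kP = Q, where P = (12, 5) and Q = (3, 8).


Enumerate multiples of P until we hit Q = (3, 8):
  1P = (12, 5)
  2P = (11, 5)
  3P = (3, 8)
Match found at i = 3.

k = 3


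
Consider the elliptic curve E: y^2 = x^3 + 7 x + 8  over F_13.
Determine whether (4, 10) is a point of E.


Check whether y^2 = x^3 + 7 x + 8 (mod 13) for (x, y) = (4, 10).
LHS: y^2 = 10^2 mod 13 = 9
RHS: x^3 + 7 x + 8 = 4^3 + 7*4 + 8 mod 13 = 9
LHS = RHS

Yes, on the curve


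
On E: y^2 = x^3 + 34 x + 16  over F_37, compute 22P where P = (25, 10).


k = 22 = 10110_2 (binary, LSB first: 01101)
Double-and-add from P = (25, 10):
  bit 0 = 0: acc unchanged = O
  bit 1 = 1: acc = O + (13, 18) = (13, 18)
  bit 2 = 1: acc = (13, 18) + (22, 4) = (30, 29)
  bit 3 = 0: acc unchanged = (30, 29)
  bit 4 = 1: acc = (30, 29) + (3, 16) = (29, 3)

22P = (29, 3)


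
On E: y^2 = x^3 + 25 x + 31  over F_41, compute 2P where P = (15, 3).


Doubling: s = (3 x1^2 + a) / (2 y1)
s = (3*15^2 + 25) / (2*3) mod 41 = 21
x3 = s^2 - 2 x1 mod 41 = 21^2 - 2*15 = 1
y3 = s (x1 - x3) - y1 mod 41 = 21 * (15 - 1) - 3 = 4

2P = (1, 4)


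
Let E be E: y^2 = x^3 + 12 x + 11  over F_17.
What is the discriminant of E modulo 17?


4 a^3 + 27 b^2 = 4*12^3 + 27*11^2 = 6912 + 3267 = 10179
Delta = -16 * (10179) = -162864
Delta mod 17 = 13

Delta = 13 (mod 17)


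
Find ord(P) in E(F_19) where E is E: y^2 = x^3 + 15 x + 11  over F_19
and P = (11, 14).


Compute successive multiples of P until we hit O:
  1P = (11, 14)
  2P = (13, 16)
  3P = (15, 1)
  4P = (0, 12)
  5P = (14, 1)
  6P = (17, 12)
  7P = (8, 4)
  8P = (9, 18)
  ... (continuing to 22P)
  22P = O

ord(P) = 22


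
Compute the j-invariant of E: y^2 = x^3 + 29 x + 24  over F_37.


Delta = -16(4 a^3 + 27 b^2) mod 37 = 16
-1728 * (4 a)^3 = -1728 * (4*29)^3 mod 37 = 6
j = 6 * 16^(-1) mod 37 = 5

j = 5 (mod 37)


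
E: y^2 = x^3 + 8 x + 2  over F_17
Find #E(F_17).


For each x in F_17, count y with y^2 = x^3 + 8 x + 2 mod 17:
  x = 0: RHS = 2, y in [6, 11]  -> 2 point(s)
  x = 2: RHS = 9, y in [3, 14]  -> 2 point(s)
  x = 3: RHS = 2, y in [6, 11]  -> 2 point(s)
  x = 4: RHS = 13, y in [8, 9]  -> 2 point(s)
  x = 8: RHS = 0, y in [0]  -> 1 point(s)
  x = 9: RHS = 4, y in [2, 15]  -> 2 point(s)
  x = 13: RHS = 8, y in [5, 12]  -> 2 point(s)
  x = 14: RHS = 2, y in [6, 11]  -> 2 point(s)
Affine points: 15. Add the point at infinity: total = 16.

#E(F_17) = 16


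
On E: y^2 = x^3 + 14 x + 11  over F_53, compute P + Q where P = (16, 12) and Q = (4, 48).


P != Q, so use the chord formula.
s = (y2 - y1) / (x2 - x1) = (36) / (41) mod 53 = 50
x3 = s^2 - x1 - x2 mod 53 = 50^2 - 16 - 4 = 42
y3 = s (x1 - x3) - y1 mod 53 = 50 * (16 - 42) - 12 = 13

P + Q = (42, 13)


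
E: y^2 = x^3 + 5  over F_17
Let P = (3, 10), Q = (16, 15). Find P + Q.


P != Q, so use the chord formula.
s = (y2 - y1) / (x2 - x1) = (5) / (13) mod 17 = 3
x3 = s^2 - x1 - x2 mod 17 = 3^2 - 3 - 16 = 7
y3 = s (x1 - x3) - y1 mod 17 = 3 * (3 - 7) - 10 = 12

P + Q = (7, 12)


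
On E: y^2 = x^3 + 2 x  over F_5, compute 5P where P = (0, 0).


k = 5 = 101_2 (binary, LSB first: 101)
Double-and-add from P = (0, 0):
  bit 0 = 1: acc = O + (0, 0) = (0, 0)
  bit 1 = 0: acc unchanged = (0, 0)
  bit 2 = 1: acc = (0, 0) + O = (0, 0)

5P = (0, 0)


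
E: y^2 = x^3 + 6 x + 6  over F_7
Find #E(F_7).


For each x in F_7, count y with y^2 = x^3 + 6 x + 6 mod 7:
  x = 3: RHS = 2, y in [3, 4]  -> 2 point(s)
  x = 5: RHS = 0, y in [0]  -> 1 point(s)
Affine points: 3. Add the point at infinity: total = 4.

#E(F_7) = 4


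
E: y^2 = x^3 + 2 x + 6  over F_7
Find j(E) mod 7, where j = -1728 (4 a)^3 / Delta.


Delta = -16(4 a^3 + 27 b^2) mod 7 = 1
-1728 * (4 a)^3 = -1728 * (4*2)^3 mod 7 = 1
j = 1 * 1^(-1) mod 7 = 1

j = 1 (mod 7)


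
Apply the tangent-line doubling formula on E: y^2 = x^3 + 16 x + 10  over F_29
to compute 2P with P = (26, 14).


Doubling: s = (3 x1^2 + a) / (2 y1)
s = (3*26^2 + 16) / (2*14) mod 29 = 15
x3 = s^2 - 2 x1 mod 29 = 15^2 - 2*26 = 28
y3 = s (x1 - x3) - y1 mod 29 = 15 * (26 - 28) - 14 = 14

2P = (28, 14)


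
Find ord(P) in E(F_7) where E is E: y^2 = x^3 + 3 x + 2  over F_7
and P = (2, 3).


Compute successive multiples of P until we hit O:
  1P = (2, 3)
  2P = (4, 6)
  3P = (5, 3)
  4P = (0, 4)
  5P = (0, 3)
  6P = (5, 4)
  7P = (4, 1)
  8P = (2, 4)
  ... (continuing to 9P)
  9P = O

ord(P) = 9


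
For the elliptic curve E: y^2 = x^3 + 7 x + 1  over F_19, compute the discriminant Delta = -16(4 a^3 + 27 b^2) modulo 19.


4 a^3 + 27 b^2 = 4*7^3 + 27*1^2 = 1372 + 27 = 1399
Delta = -16 * (1399) = -22384
Delta mod 19 = 17

Delta = 17 (mod 19)


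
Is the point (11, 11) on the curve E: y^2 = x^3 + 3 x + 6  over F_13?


Check whether y^2 = x^3 + 3 x + 6 (mod 13) for (x, y) = (11, 11).
LHS: y^2 = 11^2 mod 13 = 4
RHS: x^3 + 3 x + 6 = 11^3 + 3*11 + 6 mod 13 = 5
LHS != RHS

No, not on the curve


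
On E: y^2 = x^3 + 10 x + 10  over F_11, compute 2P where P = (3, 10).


Doubling: s = (3 x1^2 + a) / (2 y1)
s = (3*3^2 + 10) / (2*10) mod 11 = 9
x3 = s^2 - 2 x1 mod 11 = 9^2 - 2*3 = 9
y3 = s (x1 - x3) - y1 mod 11 = 9 * (3 - 9) - 10 = 2

2P = (9, 2)


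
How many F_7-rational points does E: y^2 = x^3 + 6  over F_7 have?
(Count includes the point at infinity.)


For each x in F_7, count y with y^2 = x^3 + 0 x + 6 mod 7:
  x = 1: RHS = 0, y in [0]  -> 1 point(s)
  x = 2: RHS = 0, y in [0]  -> 1 point(s)
  x = 4: RHS = 0, y in [0]  -> 1 point(s)
Affine points: 3. Add the point at infinity: total = 4.

#E(F_7) = 4


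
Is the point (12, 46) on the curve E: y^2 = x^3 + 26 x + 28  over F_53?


Check whether y^2 = x^3 + 26 x + 28 (mod 53) for (x, y) = (12, 46).
LHS: y^2 = 46^2 mod 53 = 49
RHS: x^3 + 26 x + 28 = 12^3 + 26*12 + 28 mod 53 = 1
LHS != RHS

No, not on the curve


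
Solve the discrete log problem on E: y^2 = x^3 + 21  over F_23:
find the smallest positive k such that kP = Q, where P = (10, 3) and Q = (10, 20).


Enumerate multiples of P until we hit Q = (10, 20):
  1P = (10, 3)
  2P = (19, 7)
  3P = (3, 18)
  4P = (16, 0)
  5P = (3, 5)
  6P = (19, 16)
  7P = (10, 20)
Match found at i = 7.

k = 7


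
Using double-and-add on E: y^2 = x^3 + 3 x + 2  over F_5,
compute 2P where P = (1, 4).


k = 2 = 10_2 (binary, LSB first: 01)
Double-and-add from P = (1, 4):
  bit 0 = 0: acc unchanged = O
  bit 1 = 1: acc = O + (2, 4) = (2, 4)

2P = (2, 4)


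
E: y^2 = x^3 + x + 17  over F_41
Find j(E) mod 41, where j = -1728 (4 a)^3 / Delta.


Delta = -16(4 a^3 + 27 b^2) mod 41 = 15
-1728 * (4 a)^3 = -1728 * (4*1)^3 mod 41 = 26
j = 26 * 15^(-1) mod 41 = 40

j = 40 (mod 41)


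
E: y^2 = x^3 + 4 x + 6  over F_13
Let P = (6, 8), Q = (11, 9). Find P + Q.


P != Q, so use the chord formula.
s = (y2 - y1) / (x2 - x1) = (1) / (5) mod 13 = 8
x3 = s^2 - x1 - x2 mod 13 = 8^2 - 6 - 11 = 8
y3 = s (x1 - x3) - y1 mod 13 = 8 * (6 - 8) - 8 = 2

P + Q = (8, 2)


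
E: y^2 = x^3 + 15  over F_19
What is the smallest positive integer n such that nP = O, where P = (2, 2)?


Compute successive multiples of P until we hit O:
  1P = (2, 2)
  2P = (5, 8)
  3P = (16, 8)
  4P = (7, 4)
  5P = (17, 11)
  6P = (11, 4)
  7P = (3, 2)
  8P = (14, 17)
  ... (continuing to 19P)
  19P = O

ord(P) = 19


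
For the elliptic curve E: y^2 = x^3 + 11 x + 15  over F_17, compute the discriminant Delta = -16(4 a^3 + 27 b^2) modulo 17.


4 a^3 + 27 b^2 = 4*11^3 + 27*15^2 = 5324 + 6075 = 11399
Delta = -16 * (11399) = -182384
Delta mod 17 = 9

Delta = 9 (mod 17)


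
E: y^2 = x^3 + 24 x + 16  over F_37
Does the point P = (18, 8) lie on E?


Check whether y^2 = x^3 + 24 x + 16 (mod 37) for (x, y) = (18, 8).
LHS: y^2 = 8^2 mod 37 = 27
RHS: x^3 + 24 x + 16 = 18^3 + 24*18 + 16 mod 37 = 27
LHS = RHS

Yes, on the curve


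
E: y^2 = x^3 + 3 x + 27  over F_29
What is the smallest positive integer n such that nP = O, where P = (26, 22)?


Compute successive multiples of P until we hit O:
  1P = (26, 22)
  2P = (10, 10)
  3P = (28, 20)
  4P = (5, 15)
  5P = (11, 12)
  6P = (15, 24)
  7P = (12, 15)
  8P = (13, 28)
  ... (continuing to 18P)
  18P = O

ord(P) = 18


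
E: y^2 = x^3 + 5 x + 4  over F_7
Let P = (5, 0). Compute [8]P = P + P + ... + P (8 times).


k = 8 = 1000_2 (binary, LSB first: 0001)
Double-and-add from P = (5, 0):
  bit 0 = 0: acc unchanged = O
  bit 1 = 0: acc unchanged = O
  bit 2 = 0: acc unchanged = O
  bit 3 = 1: acc = O + O = O

8P = O


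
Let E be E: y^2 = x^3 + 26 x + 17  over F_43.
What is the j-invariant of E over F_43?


Delta = -16(4 a^3 + 27 b^2) mod 43 = 40
-1728 * (4 a)^3 = -1728 * (4*26)^3 mod 43 = 42
j = 42 * 40^(-1) mod 43 = 29

j = 29 (mod 43)


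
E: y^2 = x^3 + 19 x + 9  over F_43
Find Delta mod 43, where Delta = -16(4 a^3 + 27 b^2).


4 a^3 + 27 b^2 = 4*19^3 + 27*9^2 = 27436 + 2187 = 29623
Delta = -16 * (29623) = -473968
Delta mod 43 = 21

Delta = 21 (mod 43)


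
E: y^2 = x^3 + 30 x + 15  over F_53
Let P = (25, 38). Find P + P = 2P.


Doubling: s = (3 x1^2 + a) / (2 y1)
s = (3*25^2 + 30) / (2*38) mod 53 = 16
x3 = s^2 - 2 x1 mod 53 = 16^2 - 2*25 = 47
y3 = s (x1 - x3) - y1 mod 53 = 16 * (25 - 47) - 38 = 34

2P = (47, 34)


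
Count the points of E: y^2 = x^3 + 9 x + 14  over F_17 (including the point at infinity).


For each x in F_17, count y with y^2 = x^3 + 9 x + 14 mod 17:
  x = 3: RHS = 0, y in [0]  -> 1 point(s)
  x = 9: RHS = 8, y in [5, 12]  -> 2 point(s)
  x = 10: RHS = 16, y in [4, 13]  -> 2 point(s)
  x = 11: RHS = 16, y in [4, 13]  -> 2 point(s)
  x = 13: RHS = 16, y in [4, 13]  -> 2 point(s)
  x = 16: RHS = 4, y in [2, 15]  -> 2 point(s)
Affine points: 11. Add the point at infinity: total = 12.

#E(F_17) = 12
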